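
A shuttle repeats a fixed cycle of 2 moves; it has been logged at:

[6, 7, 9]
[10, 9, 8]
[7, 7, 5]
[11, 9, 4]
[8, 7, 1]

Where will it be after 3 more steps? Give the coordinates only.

The moves between consecutive positions are [+4, +2, -1], [-3, -2, -3], [+4, +2, -1], [-3, -2, -3]; they repeat the 2-cycle [[+4, +2, -1], [-3, -2, -3]].
step 5: apply [+4, +2, -1] → [12, 9, 0]
step 6: apply [-3, -2, -3] → [9, 7, -3]
step 7: apply [+4, +2, -1] → [13, 9, -4]

[13, 9, -4]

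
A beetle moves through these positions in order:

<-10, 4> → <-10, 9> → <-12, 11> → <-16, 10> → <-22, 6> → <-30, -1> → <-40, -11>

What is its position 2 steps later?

First differences are <+0, +5>, <-2, +2>, <-4, -1>, <-6, -4>, <-8, -7>, <-10, -10>; their common second difference is <-2, -3> (constant acceleration).
step 7: <-40, -11> + <-12, -13> → <-52, -24>
step 8: <-52, -24> + <-14, -16> → <-66, -40>

<-66, -40>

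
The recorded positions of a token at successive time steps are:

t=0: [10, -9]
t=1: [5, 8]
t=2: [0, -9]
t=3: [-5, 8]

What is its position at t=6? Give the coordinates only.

The first coordinate changes by -5 each step, so at step 6 it is 10 + 6·(-5) = -20.
The second coordinate repeats the cycle [-9, 8] with period 2; step 6 mod 2 = 0, giving -9.

[-20, -9]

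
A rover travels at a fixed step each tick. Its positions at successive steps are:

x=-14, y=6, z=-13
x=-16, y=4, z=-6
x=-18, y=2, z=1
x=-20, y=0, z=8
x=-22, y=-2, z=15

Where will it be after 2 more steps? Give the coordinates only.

x=-26, y=-6, z=29

The position changes by (-2, -2, +7) every step.
step 5: x=-22, y=-2, z=15 + (-2, -2, +7) → x=-24, y=-4, z=22
step 6: x=-24, y=-4, z=22 + (-2, -2, +7) → x=-26, y=-6, z=29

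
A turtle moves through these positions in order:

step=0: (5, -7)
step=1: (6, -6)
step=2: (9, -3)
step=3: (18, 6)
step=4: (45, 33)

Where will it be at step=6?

Step-to-step displacements: (+1, +1), (+3, +3), (+9, +9), (+27, +27); each is 3× the previous.
step 5: (45, 33) + (+81, +81) → (126, 114)
step 6: (126, 114) + (+243, +243) → (369, 357)

(369, 357)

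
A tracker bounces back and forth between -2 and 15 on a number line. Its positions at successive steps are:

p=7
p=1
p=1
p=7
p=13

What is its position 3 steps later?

The value reflects between -2 and 15, moving 6 per step.
  step 5: 13 → 11
  step 6: 11 → 5
  step 7: 5 → -1

p=-1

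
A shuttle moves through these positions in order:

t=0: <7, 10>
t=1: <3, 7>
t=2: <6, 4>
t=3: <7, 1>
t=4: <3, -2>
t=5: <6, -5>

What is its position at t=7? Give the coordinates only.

The first coordinate repeats the cycle [7, 3, 6] with period 3; step 7 mod 3 = 1, giving 3.
The second coordinate changes by -3 each step, so at step 7 it is 10 + 7·(-3) = -11.

<3, -11>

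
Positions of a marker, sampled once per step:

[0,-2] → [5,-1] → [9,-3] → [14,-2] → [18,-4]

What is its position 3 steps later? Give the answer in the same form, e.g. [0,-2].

Step-to-step displacements: [+5,+1], [+4,-2], [+5,+1], [+4,-2] — a repeating cycle of length 2.
step 5: apply [+5,+1] → [23,-3]
step 6: apply [+4,-2] → [27,-5]
step 7: apply [+5,+1] → [32,-4]

[32,-4]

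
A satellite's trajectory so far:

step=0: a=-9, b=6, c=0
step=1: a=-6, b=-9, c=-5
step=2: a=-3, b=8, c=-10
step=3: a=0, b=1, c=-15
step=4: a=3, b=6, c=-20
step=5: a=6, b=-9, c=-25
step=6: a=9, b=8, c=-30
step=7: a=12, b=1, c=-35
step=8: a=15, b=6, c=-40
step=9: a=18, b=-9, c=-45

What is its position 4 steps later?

a=30, b=-9, c=-65

A: linear, +3 per step → 30 at step 13.
B: cycles through 6, -9, 8, 1 every 4 steps. Step 13 lands at position 1 of the cycle → -9.
C: linear, -5 per step → -65 at step 13.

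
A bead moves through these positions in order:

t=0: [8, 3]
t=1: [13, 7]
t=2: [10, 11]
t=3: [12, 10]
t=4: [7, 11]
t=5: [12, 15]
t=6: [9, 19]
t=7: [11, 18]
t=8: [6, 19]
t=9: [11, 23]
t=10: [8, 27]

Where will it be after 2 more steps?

Step-to-step displacements: [+5, +4], [-3, +4], [+2, -1], [-5, +1], [+5, +4], [-3, +4], [+2, -1], [-5, +1], [+5, +4], [-3, +4] — a repeating cycle of length 4.
step 11: apply [+2, -1] → [10, 26]
step 12: apply [-5, +1] → [5, 27]

[5, 27]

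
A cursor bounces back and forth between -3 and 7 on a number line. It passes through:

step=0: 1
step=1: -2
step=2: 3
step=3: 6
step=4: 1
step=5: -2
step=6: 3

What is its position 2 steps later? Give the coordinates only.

The value travels 5 per step and bounces off the walls at -3 and 7.
  step 7: 3 → 6
  step 8: 6 → 1

1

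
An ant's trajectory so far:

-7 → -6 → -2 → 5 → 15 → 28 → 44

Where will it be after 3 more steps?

Successive displacements: +1, +4, +7, +10, +13, +16 — each changes by +3.
step 7: 44 + 19 → 63
step 8: 63 + 22 → 85
step 9: 85 + 25 → 110

110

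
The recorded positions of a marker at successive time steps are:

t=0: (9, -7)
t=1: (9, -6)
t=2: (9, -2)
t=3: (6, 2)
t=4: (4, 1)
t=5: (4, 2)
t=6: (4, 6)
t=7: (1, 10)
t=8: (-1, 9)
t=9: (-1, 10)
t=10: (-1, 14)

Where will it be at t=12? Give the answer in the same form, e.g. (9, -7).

(-6, 17)

Step-to-step displacements: (+0, +1), (+0, +4), (-3, +4), (-2, -1), (+0, +1), (+0, +4), (-3, +4), (-2, -1), (+0, +1), (+0, +4) — a repeating cycle of length 4.
step 11: apply (-3, +4) → (-4, 18)
step 12: apply (-2, -1) → (-6, 17)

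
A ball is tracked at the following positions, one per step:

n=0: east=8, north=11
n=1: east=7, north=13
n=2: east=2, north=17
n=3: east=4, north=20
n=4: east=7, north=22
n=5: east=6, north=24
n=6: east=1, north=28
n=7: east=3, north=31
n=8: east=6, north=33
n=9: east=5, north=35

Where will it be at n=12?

Differencing gives (-1,+2), (-5,+4), (+2,+3), (+3,+2), (-1,+2), (-5,+4), (+2,+3), (+3,+2), (-1,+2). This is the pattern (-1,+2), (-5,+4), (+2,+3), (+3,+2) repeated.
step 10: apply (-5,+4) → east=0, north=39
step 11: apply (+2,+3) → east=2, north=42
step 12: apply (+3,+2) → east=5, north=44

east=5, north=44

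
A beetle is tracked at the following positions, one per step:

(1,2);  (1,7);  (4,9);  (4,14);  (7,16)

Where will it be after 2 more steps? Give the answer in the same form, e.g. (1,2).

Differencing gives (+0,+5), (+3,+2), (+0,+5), (+3,+2). This is the pattern (+0,+5), (+3,+2) repeated.
step 5: apply (+0,+5) → (7,21)
step 6: apply (+3,+2) → (10,23)

(10,23)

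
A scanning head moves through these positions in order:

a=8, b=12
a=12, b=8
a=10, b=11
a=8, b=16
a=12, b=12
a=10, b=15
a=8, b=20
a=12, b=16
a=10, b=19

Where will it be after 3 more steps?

a=10, b=23

Step-to-step displacements: (+4, -4), (-2, +3), (-2, +5), (+4, -4), (-2, +3), (-2, +5), (+4, -4), (-2, +3) — a repeating cycle of length 3.
step 9: apply (-2, +5) → a=8, b=24
step 10: apply (+4, -4) → a=12, b=20
step 11: apply (-2, +3) → a=10, b=23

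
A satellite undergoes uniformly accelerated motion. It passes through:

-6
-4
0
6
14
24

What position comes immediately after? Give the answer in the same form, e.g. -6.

36

Successive displacements: +2, +4, +6, +8, +10 — each changes by +2.
step 6: 24 + 12 → 36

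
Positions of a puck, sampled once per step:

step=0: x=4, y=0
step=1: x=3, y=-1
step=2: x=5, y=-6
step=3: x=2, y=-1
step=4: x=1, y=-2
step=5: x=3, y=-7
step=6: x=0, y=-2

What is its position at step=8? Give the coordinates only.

Differencing gives (-1,-1), (+2,-5), (-3,+5), (-1,-1), (+2,-5), (-3,+5). This is the pattern (-1,-1), (+2,-5), (-3,+5) repeated.
step 7: apply (-1,-1) → x=-1, y=-3
step 8: apply (+2,-5) → x=1, y=-8

x=1, y=-8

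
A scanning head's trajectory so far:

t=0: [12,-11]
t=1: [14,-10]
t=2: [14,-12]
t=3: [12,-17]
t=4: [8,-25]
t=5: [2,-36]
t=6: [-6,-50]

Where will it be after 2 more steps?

[-28,-87]

Taking differences between consecutive positions: [+2,+1], [+0,-2], [-2,-5], [-4,-8], [-6,-11], [-8,-14]. These grow by [-2,-3] each step.
step 7: [-6,-50] + [-10,-17] → [-16,-67]
step 8: [-16,-67] + [-12,-20] → [-28,-87]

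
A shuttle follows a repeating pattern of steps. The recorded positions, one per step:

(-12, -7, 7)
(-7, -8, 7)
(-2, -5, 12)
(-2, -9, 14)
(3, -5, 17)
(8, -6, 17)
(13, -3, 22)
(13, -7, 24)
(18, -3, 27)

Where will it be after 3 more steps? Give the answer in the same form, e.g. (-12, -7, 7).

(28, -5, 34)

Differencing gives (+5, -1, +0), (+5, +3, +5), (+0, -4, +2), (+5, +4, +3), (+5, -1, +0), (+5, +3, +5), (+0, -4, +2), (+5, +4, +3). This is the pattern (+5, -1, +0), (+5, +3, +5), (+0, -4, +2), (+5, +4, +3) repeated.
step 9: apply (+5, -1, +0) → (23, -4, 27)
step 10: apply (+5, +3, +5) → (28, -1, 32)
step 11: apply (+0, -4, +2) → (28, -5, 34)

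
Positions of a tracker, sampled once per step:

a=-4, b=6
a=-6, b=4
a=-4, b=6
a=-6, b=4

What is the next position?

Consecutive displacements (-2, -2), (+2, +2), (-2, -2) scale by a factor of -1 each step.
step 4: a=-6, b=4 + (+2, +2) → a=-4, b=6

a=-4, b=6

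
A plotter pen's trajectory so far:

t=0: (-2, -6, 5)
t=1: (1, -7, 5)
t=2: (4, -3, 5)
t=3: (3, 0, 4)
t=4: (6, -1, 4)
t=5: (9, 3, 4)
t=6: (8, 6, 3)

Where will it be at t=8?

(14, 9, 3)

Differencing gives (+3, -1, +0), (+3, +4, +0), (-1, +3, -1), (+3, -1, +0), (+3, +4, +0), (-1, +3, -1). This is the pattern (+3, -1, +0), (+3, +4, +0), (-1, +3, -1) repeated.
step 7: apply (+3, -1, +0) → (11, 5, 3)
step 8: apply (+3, +4, +0) → (14, 9, 3)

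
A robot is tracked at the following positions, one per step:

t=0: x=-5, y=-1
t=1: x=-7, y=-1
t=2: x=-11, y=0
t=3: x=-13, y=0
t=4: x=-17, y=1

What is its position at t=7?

x=-25, y=2

Differencing gives (-2, +0), (-4, +1), (-2, +0), (-4, +1). This is the pattern (-2, +0), (-4, +1) repeated.
step 5: apply (-2, +0) → x=-19, y=1
step 6: apply (-4, +1) → x=-23, y=2
step 7: apply (-2, +0) → x=-25, y=2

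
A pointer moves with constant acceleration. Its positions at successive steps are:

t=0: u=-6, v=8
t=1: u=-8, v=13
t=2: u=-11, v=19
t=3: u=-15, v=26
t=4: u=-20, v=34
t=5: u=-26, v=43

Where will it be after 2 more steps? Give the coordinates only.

u=-41, v=64

Successive displacements: (-2, +5), (-3, +6), (-4, +7), (-5, +8), (-6, +9) — each changes by (-1, +1).
step 6: u=-26, v=43 + (-7, +10) → u=-33, v=53
step 7: u=-33, v=53 + (-8, +11) → u=-41, v=64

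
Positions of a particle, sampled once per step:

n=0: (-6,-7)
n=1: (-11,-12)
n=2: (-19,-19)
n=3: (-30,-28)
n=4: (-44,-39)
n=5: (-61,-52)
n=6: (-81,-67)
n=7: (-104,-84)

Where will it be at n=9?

(-159,-124)

Taking differences between consecutive positions: (-5,-5), (-8,-7), (-11,-9), (-14,-11), (-17,-13), (-20,-15), (-23,-17). These grow by (-3,-2) each step.
step 8: (-104,-84) + (-26,-19) → (-130,-103)
step 9: (-130,-103) + (-29,-21) → (-159,-124)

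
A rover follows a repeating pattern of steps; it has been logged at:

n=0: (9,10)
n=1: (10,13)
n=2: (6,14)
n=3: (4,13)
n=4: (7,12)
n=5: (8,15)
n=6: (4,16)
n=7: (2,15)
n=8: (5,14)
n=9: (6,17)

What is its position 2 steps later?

(0,17)

The moves between consecutive positions are (+1,+3), (-4,+1), (-2,-1), (+3,-1), (+1,+3), (-4,+1), (-2,-1), (+3,-1), (+1,+3); they repeat the 4-cycle [(+1,+3), (-4,+1), (-2,-1), (+3,-1)].
step 10: apply (-4,+1) → (2,18)
step 11: apply (-2,-1) → (0,17)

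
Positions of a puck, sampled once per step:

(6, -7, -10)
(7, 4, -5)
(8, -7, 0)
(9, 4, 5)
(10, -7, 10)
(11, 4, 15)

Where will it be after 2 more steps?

First: linear, +1 per step → 13 at step 7.
Second: cycles through -7, 4 every 2 steps. Step 7 lands at position 1 of the cycle → 4.
Third: linear, +5 per step → 25 at step 7.

(13, 4, 25)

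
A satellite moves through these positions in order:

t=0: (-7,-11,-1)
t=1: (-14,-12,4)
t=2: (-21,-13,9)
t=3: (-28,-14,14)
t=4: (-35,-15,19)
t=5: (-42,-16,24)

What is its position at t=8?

(-63,-19,39)

Each step adds (-7,-1,+5) to the position.
step 6: (-42,-16,24) + (-7,-1,+5) → (-49,-17,29)
step 7: (-49,-17,29) + (-7,-1,+5) → (-56,-18,34)
step 8: (-56,-18,34) + (-7,-1,+5) → (-63,-19,39)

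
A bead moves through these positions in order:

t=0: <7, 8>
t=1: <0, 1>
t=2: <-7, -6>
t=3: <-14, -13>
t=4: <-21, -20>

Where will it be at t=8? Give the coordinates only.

Each step adds <-7, -7> to the position.
step 5: <-21, -20> + <-7, -7> → <-28, -27>
step 6: <-28, -27> + <-7, -7> → <-35, -34>
step 7: <-35, -34> + <-7, -7> → <-42, -41>
step 8: <-42, -41> + <-7, -7> → <-49, -48>

<-49, -48>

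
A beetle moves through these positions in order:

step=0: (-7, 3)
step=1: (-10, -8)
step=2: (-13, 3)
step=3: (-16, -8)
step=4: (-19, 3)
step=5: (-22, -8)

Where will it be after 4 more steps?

The first coordinate changes by -3 each step, so at step 9 it is -7 + 9·(-3) = -34.
The second coordinate repeats the cycle [3, -8] with period 2; step 9 mod 2 = 1, giving -8.

(-34, -8)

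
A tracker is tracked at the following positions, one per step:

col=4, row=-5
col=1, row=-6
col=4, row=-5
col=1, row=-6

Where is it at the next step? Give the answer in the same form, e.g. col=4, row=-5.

col=4, row=-5

The jumps are (-3,-1), (+3,+1), (-3,-1) — a geometric progression with ratio -1.
step 4: col=1, row=-6 + (+3,+1) → col=4, row=-5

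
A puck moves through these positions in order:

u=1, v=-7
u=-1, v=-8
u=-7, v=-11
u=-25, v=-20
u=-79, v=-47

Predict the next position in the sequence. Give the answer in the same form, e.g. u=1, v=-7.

u=-241, v=-128

Consecutive displacements (-2, -1), (-6, -3), (-18, -9), (-54, -27) scale by a factor of 3 each step.
step 5: u=-79, v=-47 + (-162, -81) → u=-241, v=-128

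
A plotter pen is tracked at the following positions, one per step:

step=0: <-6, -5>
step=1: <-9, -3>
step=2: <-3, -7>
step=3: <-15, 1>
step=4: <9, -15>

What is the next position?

Consecutive displacements <-3, +2>, <+6, -4>, <-12, +8>, <+24, -16> scale by a factor of -2 each step.
step 5: <9, -15> + <-48, +32> → <-39, 17>

<-39, 17>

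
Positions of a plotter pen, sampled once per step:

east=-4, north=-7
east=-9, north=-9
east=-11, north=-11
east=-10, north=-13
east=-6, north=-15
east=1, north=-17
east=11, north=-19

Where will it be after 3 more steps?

Successive displacements: (-5, -2), (-2, -2), (+1, -2), (+4, -2), (+7, -2), (+10, -2) — each changes by (+3, +0).
step 7: east=11, north=-19 + (+13, -2) → east=24, north=-21
step 8: east=24, north=-21 + (+16, -2) → east=40, north=-23
step 9: east=40, north=-23 + (+19, -2) → east=59, north=-25

east=59, north=-25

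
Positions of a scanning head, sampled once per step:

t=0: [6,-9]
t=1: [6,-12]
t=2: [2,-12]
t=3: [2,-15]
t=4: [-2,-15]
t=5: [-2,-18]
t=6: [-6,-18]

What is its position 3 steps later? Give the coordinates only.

[-10,-24]

The moves between consecutive positions are [+0,-3], [-4,+0], [+0,-3], [-4,+0], [+0,-3], [-4,+0]; they repeat the 2-cycle [[+0,-3], [-4,+0]].
step 7: apply [+0,-3] → [-6,-21]
step 8: apply [-4,+0] → [-10,-21]
step 9: apply [+0,-3] → [-10,-24]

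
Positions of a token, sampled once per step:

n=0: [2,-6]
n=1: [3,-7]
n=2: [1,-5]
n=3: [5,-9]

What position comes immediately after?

Step-to-step displacements: [+1,-1], [-2,+2], [+4,-4]; each is -2× the previous.
step 4: [5,-9] + [-8,+8] → [-3,-1]

[-3,-1]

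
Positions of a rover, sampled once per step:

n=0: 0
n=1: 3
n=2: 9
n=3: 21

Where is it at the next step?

45

Consecutive displacements +3, +6, +12 scale by a factor of 2 each step.
step 4: 21 + 24 → 45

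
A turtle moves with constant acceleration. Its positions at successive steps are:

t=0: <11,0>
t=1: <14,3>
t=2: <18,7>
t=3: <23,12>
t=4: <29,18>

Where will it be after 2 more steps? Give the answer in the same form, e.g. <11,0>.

Successive displacements: <+3,+3>, <+4,+4>, <+5,+5>, <+6,+6> — each changes by <+1,+1>.
step 5: <29,18> + <+7,+7> → <36,25>
step 6: <36,25> + <+8,+8> → <44,33>

<44,33>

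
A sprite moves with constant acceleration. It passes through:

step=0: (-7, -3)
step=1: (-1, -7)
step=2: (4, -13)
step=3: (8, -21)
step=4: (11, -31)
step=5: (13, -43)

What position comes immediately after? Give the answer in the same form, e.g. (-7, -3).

Taking differences between consecutive positions: (+6, -4), (+5, -6), (+4, -8), (+3, -10), (+2, -12). These grow by (-1, -2) each step.
step 6: (13, -43) + (+1, -14) → (14, -57)

(14, -57)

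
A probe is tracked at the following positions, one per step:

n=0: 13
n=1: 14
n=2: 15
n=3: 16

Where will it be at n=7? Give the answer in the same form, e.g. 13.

20

The position changes by +1 every step.
step 4: 16 + 1 → 17
step 5: 17 + 1 → 18
step 6: 18 + 1 → 19
step 7: 19 + 1 → 20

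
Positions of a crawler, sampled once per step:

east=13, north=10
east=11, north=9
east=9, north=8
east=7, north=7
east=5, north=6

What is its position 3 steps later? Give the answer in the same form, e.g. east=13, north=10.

Each step adds (-2, -1) to the position.
step 5: east=5, north=6 + (-2, -1) → east=3, north=5
step 6: east=3, north=5 + (-2, -1) → east=1, north=4
step 7: east=1, north=4 + (-2, -1) → east=-1, north=3

east=-1, north=3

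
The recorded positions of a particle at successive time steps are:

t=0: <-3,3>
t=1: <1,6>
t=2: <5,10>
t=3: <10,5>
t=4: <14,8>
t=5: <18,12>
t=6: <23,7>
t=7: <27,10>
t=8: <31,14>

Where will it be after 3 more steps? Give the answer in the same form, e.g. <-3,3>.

The moves between consecutive positions are <+4,+3>, <+4,+4>, <+5,-5>, <+4,+3>, <+4,+4>, <+5,-5>, <+4,+3>, <+4,+4>; they repeat the 3-cycle [<+4,+3>, <+4,+4>, <+5,-5>].
step 9: apply <+5,-5> → <36,9>
step 10: apply <+4,+3> → <40,12>
step 11: apply <+4,+4> → <44,16>

<44,16>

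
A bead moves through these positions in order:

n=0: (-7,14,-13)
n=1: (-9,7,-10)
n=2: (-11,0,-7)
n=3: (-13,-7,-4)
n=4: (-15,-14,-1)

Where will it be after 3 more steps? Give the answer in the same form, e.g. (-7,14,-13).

Constant displacement of (-2,-7,+3) per step.
step 5: (-15,-14,-1) + (-2,-7,+3) → (-17,-21,2)
step 6: (-17,-21,2) + (-2,-7,+3) → (-19,-28,5)
step 7: (-19,-28,5) + (-2,-7,+3) → (-21,-35,8)

(-21,-35,8)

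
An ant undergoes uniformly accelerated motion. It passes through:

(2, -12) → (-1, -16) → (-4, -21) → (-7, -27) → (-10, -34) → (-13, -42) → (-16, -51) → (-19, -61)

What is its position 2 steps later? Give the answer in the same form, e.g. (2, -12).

(-25, -84)

Taking differences between consecutive positions: (-3, -4), (-3, -5), (-3, -6), (-3, -7), (-3, -8), (-3, -9), (-3, -10). These grow by (+0, -1) each step.
step 8: (-19, -61) + (-3, -11) → (-22, -72)
step 9: (-22, -72) + (-3, -12) → (-25, -84)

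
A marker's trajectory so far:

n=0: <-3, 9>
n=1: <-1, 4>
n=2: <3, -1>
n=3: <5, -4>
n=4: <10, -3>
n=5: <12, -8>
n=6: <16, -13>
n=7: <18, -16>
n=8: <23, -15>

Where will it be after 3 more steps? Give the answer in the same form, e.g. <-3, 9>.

<31, -28>

Differencing gives <+2, -5>, <+4, -5>, <+2, -3>, <+5, +1>, <+2, -5>, <+4, -5>, <+2, -3>, <+5, +1>. This is the pattern <+2, -5>, <+4, -5>, <+2, -3>, <+5, +1> repeated.
step 9: apply <+2, -5> → <25, -20>
step 10: apply <+4, -5> → <29, -25>
step 11: apply <+2, -3> → <31, -28>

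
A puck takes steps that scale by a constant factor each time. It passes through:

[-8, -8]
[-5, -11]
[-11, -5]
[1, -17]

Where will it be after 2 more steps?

[25, -41]

Consecutive displacements [+3, -3], [-6, +6], [+12, -12] scale by a factor of -2 each step.
step 4: [1, -17] + [-24, +24] → [-23, 7]
step 5: [-23, 7] + [+48, -48] → [25, -41]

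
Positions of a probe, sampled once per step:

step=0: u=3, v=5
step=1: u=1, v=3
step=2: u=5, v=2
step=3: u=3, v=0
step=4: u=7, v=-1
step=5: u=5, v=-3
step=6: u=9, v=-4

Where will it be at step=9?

Step-to-step displacements: (-2, -2), (+4, -1), (-2, -2), (+4, -1), (-2, -2), (+4, -1) — a repeating cycle of length 2.
step 7: apply (-2, -2) → u=7, v=-6
step 8: apply (+4, -1) → u=11, v=-7
step 9: apply (-2, -2) → u=9, v=-9

u=9, v=-9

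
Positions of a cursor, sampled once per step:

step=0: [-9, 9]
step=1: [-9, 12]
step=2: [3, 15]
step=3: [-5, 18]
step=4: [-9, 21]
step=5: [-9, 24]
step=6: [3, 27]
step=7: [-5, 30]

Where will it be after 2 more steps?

The first coordinate repeats the cycle [-9, -9, 3, -5] with period 4; step 9 mod 4 = 1, giving -9.
The second coordinate changes by +3 each step, so at step 9 it is 9 + 9·(3) = 36.

[-9, 36]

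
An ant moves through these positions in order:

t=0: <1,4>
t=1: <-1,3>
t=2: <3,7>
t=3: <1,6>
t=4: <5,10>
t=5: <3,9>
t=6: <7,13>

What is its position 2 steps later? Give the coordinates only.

The moves between consecutive positions are <-2,-1>, <+4,+4>, <-2,-1>, <+4,+4>, <-2,-1>, <+4,+4>; they repeat the 2-cycle [<-2,-1>, <+4,+4>].
step 7: apply <-2,-1> → <5,12>
step 8: apply <+4,+4> → <9,16>

<9,16>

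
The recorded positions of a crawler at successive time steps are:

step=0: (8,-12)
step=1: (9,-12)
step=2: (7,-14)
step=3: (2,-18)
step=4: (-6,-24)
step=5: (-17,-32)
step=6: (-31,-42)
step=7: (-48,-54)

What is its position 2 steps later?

(-91,-84)

First differences are (+1,+0), (-2,-2), (-5,-4), (-8,-6), (-11,-8), (-14,-10), (-17,-12); their common second difference is (-3,-2) (constant acceleration).
step 8: (-48,-54) + (-20,-14) → (-68,-68)
step 9: (-68,-68) + (-23,-16) → (-91,-84)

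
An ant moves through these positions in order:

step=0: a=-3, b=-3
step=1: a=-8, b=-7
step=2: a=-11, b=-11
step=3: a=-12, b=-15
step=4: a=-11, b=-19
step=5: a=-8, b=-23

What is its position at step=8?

a=13, b=-35

Taking differences between consecutive positions: (-5,-4), (-3,-4), (-1,-4), (+1,-4), (+3,-4). These grow by (+2,+0) each step.
step 6: a=-8, b=-23 + (+5,-4) → a=-3, b=-27
step 7: a=-3, b=-27 + (+7,-4) → a=4, b=-31
step 8: a=4, b=-31 + (+9,-4) → a=13, b=-35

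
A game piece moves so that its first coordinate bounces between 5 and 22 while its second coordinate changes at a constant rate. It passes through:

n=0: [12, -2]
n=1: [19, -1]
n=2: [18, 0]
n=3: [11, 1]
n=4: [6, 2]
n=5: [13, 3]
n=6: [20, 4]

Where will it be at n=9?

The first coordinate reflects between 5 and 22, moving 7 per step.
  step 7: 20 → 17
  step 8: 17 → 10
  step 9: 10 → 7
The second coordinate changes by +1 each step: at step 9 it is 7.

[7, 7]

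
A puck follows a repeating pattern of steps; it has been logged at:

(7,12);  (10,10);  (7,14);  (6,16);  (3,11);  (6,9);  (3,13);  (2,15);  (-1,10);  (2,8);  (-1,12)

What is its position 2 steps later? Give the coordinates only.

The moves between consecutive positions are (+3,-2), (-3,+4), (-1,+2), (-3,-5), (+3,-2), (-3,+4), (-1,+2), (-3,-5), (+3,-2), (-3,+4); they repeat the 4-cycle [(+3,-2), (-3,+4), (-1,+2), (-3,-5)].
step 11: apply (-1,+2) → (-2,14)
step 12: apply (-3,-5) → (-5,9)

(-5,9)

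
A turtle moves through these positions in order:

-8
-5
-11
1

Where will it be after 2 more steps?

25

Step-to-step displacements: +3, -6, +12; each is -2× the previous.
step 4: 1 − 24 → -23
step 5: -23 + 48 → 25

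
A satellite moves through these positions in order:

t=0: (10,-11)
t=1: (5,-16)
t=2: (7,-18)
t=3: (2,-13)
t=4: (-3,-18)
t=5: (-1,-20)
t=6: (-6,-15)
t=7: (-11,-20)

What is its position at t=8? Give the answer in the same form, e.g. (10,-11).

Differencing gives (-5,-5), (+2,-2), (-5,+5), (-5,-5), (+2,-2), (-5,+5), (-5,-5). This is the pattern (-5,-5), (+2,-2), (-5,+5) repeated.
step 8: apply (+2,-2) → (-9,-22)

(-9,-22)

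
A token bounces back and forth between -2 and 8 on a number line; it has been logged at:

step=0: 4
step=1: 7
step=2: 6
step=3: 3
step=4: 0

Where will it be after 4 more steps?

The value travels 3 per step and bounces off the walls at -2 and 8.
  step 5: 0 → -1
  step 6: -1 → 2
  step 7: 2 → 5
  step 8: 5 → 8

8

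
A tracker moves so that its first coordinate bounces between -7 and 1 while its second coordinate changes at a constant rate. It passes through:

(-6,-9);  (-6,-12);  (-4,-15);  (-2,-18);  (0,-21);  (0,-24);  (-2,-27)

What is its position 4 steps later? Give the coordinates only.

(-4,-39)

The first coordinate travels 2 per step and bounces off the walls at -7 and 1.
  step 7: -2 → -4
  step 8: -4 → -6
  step 9: -6 → -6
  step 10: -6 → -4
The second coordinate changes by -3 each step: at step 10 it is -39.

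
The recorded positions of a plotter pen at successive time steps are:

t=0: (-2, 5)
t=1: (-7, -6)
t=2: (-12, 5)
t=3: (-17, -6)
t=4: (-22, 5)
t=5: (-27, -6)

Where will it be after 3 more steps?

(-42, 5)

The first coordinate changes by -5 each step, so at step 8 it is -2 + 8·(-5) = -42.
The second coordinate repeats the cycle [5, -6] with period 2; step 8 mod 2 = 0, giving 5.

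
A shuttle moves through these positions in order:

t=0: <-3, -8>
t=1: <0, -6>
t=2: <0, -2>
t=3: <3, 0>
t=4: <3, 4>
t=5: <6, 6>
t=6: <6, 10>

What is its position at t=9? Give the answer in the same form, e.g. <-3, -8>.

<12, 18>

Differencing gives <+3, +2>, <+0, +4>, <+3, +2>, <+0, +4>, <+3, +2>, <+0, +4>. This is the pattern <+3, +2>, <+0, +4> repeated.
step 7: apply <+3, +2> → <9, 12>
step 8: apply <+0, +4> → <9, 16>
step 9: apply <+3, +2> → <12, 18>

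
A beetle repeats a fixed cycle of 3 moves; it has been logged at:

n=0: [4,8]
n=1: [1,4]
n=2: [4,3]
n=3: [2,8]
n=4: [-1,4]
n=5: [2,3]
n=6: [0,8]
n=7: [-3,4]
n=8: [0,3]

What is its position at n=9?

[-2,8]

Step-to-step displacements: [-3,-4], [+3,-1], [-2,+5], [-3,-4], [+3,-1], [-2,+5], [-3,-4], [+3,-1] — a repeating cycle of length 3.
step 9: apply [-2,+5] → [-2,8]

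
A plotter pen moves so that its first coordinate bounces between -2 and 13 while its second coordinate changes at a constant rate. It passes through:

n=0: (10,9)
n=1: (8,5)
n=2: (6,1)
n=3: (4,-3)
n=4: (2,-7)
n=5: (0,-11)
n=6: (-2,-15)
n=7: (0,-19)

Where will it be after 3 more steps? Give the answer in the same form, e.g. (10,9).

The first coordinate reflects between -2 and 13, moving 2 per step.
  step 8: 0 → 2
  step 9: 2 → 4
  step 10: 4 → 6
The second coordinate changes by -4 each step: at step 10 it is -31.

(6,-31)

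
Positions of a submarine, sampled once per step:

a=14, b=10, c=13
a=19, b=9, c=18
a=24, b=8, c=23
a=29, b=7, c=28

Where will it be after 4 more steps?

a=49, b=3, c=48

Constant displacement of (+5, -1, +5) per step.
step 4: a=29, b=7, c=28 + (+5, -1, +5) → a=34, b=6, c=33
step 5: a=34, b=6, c=33 + (+5, -1, +5) → a=39, b=5, c=38
step 6: a=39, b=5, c=38 + (+5, -1, +5) → a=44, b=4, c=43
step 7: a=44, b=4, c=43 + (+5, -1, +5) → a=49, b=3, c=48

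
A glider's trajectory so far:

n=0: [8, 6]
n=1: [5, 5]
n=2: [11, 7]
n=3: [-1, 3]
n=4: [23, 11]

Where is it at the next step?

[-25, -5]

Step-to-step displacements: [-3, -1], [+6, +2], [-12, -4], [+24, +8]; each is -2× the previous.
step 5: [23, 11] + [-48, -16] → [-25, -5]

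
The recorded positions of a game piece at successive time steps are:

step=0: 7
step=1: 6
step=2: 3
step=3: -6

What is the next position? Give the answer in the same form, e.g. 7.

The jumps are -1, -3, -9 — a geometric progression with ratio 3.
step 4: -6 − 27 → -33

-33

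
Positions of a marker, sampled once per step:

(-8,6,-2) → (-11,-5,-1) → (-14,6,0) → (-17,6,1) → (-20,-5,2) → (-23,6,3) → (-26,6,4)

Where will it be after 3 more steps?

(-35,6,7)

First: linear, -3 per step → -35 at step 9.
Second: cycles through 6, -5, 6 every 3 steps. Step 9 lands at position 0 of the cycle → 6.
Third: linear, +1 per step → 7 at step 9.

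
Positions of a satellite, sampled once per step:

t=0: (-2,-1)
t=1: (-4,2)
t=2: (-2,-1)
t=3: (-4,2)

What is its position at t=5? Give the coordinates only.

(-4,2)

Consecutive displacements (-2,+3), (+2,-3), (-2,+3) scale by a factor of -1 each step.
step 4: (-4,2) + (+2,-3) → (-2,-1)
step 5: (-2,-1) + (-2,+3) → (-4,2)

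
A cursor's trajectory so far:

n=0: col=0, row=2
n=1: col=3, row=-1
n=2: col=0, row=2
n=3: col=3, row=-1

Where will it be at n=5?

Step-to-step displacements: (+3,-3), (-3,+3), (+3,-3); each is -1× the previous.
step 4: col=3, row=-1 + (-3,+3) → col=0, row=2
step 5: col=0, row=2 + (+3,-3) → col=3, row=-1

col=3, row=-1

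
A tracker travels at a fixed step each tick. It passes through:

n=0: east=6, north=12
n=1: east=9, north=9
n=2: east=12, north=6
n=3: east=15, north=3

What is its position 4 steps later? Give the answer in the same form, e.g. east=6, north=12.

east=27, north=-9

Constant displacement of (+3,-3) per step.
step 4: east=15, north=3 + (+3,-3) → east=18, north=0
step 5: east=18, north=0 + (+3,-3) → east=21, north=-3
step 6: east=21, north=-3 + (+3,-3) → east=24, north=-6
step 7: east=24, north=-6 + (+3,-3) → east=27, north=-9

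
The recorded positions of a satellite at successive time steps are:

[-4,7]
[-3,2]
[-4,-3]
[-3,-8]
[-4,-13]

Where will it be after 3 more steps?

[-3,-28]

First: cycles through -4, -3 every 2 steps. Step 7 lands at position 1 of the cycle → -3.
Second: linear, -5 per step → -28 at step 7.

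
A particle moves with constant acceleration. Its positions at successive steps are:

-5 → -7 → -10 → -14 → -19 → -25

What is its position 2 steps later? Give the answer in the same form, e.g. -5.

-40

First differences are -2, -3, -4, -5, -6; their common second difference is -1 (constant acceleration).
step 6: -25 − 7 → -32
step 7: -32 − 8 → -40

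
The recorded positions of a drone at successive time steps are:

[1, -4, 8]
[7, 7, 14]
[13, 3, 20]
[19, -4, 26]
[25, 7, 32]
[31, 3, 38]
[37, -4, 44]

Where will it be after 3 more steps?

First: linear, +6 per step → 55 at step 9.
Second: cycles through -4, 7, 3 every 3 steps. Step 9 lands at position 0 of the cycle → -4.
Third: linear, +6 per step → 62 at step 9.

[55, -4, 62]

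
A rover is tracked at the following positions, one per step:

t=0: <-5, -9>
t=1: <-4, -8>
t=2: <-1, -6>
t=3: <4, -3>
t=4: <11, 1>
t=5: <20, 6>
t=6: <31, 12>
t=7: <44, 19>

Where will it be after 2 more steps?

<76, 36>

First differences are <+1, +1>, <+3, +2>, <+5, +3>, <+7, +4>, <+9, +5>, <+11, +6>, <+13, +7>; their common second difference is <+2, +1> (constant acceleration).
step 8: <44, 19> + <+15, +8> → <59, 27>
step 9: <59, 27> + <+17, +9> → <76, 36>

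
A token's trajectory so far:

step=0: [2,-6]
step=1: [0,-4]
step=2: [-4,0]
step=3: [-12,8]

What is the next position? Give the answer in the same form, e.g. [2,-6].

[-28,24]

Consecutive displacements [-2,+2], [-4,+4], [-8,+8] scale by a factor of 2 each step.
step 4: [-12,8] + [-16,+16] → [-28,24]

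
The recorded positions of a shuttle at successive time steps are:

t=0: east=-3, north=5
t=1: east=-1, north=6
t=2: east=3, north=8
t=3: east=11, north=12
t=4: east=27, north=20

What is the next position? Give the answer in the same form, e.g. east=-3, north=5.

Step-to-step displacements: (+2, +1), (+4, +2), (+8, +4), (+16, +8); each is 2× the previous.
step 5: east=27, north=20 + (+32, +16) → east=59, north=36

east=59, north=36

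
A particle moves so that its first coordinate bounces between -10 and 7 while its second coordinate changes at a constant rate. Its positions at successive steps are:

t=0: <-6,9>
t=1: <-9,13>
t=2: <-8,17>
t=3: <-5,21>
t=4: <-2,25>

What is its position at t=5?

<1,29>

The first coordinate reflects between -10 and 7, moving 3 per step.
  step 5: -2 → 1
The second coordinate changes by +4 each step: at step 5 it is 29.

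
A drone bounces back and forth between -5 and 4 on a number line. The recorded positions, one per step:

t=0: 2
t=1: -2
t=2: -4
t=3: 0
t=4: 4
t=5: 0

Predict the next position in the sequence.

The value travels 4 per step and bounces off the walls at -5 and 4.
  step 6: 0 → -4

-4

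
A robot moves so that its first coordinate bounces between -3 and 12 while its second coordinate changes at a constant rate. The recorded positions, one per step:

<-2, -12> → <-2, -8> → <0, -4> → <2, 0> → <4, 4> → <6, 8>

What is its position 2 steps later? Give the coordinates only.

The first coordinate travels 2 per step and bounces off the walls at -3 and 12.
  step 6: 6 → 8
  step 7: 8 → 10
The second coordinate changes by +4 each step: at step 7 it is 16.

<10, 16>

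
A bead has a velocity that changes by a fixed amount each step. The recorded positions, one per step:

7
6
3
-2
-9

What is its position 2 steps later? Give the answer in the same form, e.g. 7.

-29

Taking differences between consecutive positions: -1, -3, -5, -7. These grow by -2 each step.
step 5: -9 − 9 → -18
step 6: -18 − 11 → -29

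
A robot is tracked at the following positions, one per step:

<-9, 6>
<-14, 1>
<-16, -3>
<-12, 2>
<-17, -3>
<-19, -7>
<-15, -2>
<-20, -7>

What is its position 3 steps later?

Step-to-step displacements: <-5, -5>, <-2, -4>, <+4, +5>, <-5, -5>, <-2, -4>, <+4, +5>, <-5, -5> — a repeating cycle of length 3.
step 8: apply <-2, -4> → <-22, -11>
step 9: apply <+4, +5> → <-18, -6>
step 10: apply <-5, -5> → <-23, -11>

<-23, -11>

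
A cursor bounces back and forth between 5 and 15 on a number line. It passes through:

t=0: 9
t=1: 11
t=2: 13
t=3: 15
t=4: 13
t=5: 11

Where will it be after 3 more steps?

The value travels 2 per step and bounces off the walls at 5 and 15.
  step 6: 11 → 9
  step 7: 9 → 7
  step 8: 7 → 5

5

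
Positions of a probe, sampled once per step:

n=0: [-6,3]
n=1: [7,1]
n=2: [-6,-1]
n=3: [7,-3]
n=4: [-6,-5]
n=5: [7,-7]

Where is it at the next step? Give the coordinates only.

[-6,-9]

The first coordinate repeats the cycle [-6, 7] with period 2; step 6 mod 2 = 0, giving -6.
The second coordinate changes by -2 each step, so at step 6 it is 3 + 6·(-2) = -9.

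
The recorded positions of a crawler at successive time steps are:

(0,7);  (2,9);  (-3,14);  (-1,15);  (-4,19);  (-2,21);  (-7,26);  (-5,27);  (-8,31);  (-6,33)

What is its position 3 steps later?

(-12,43)

Differencing gives (+2,+2), (-5,+5), (+2,+1), (-3,+4), (+2,+2), (-5,+5), (+2,+1), (-3,+4), (+2,+2). This is the pattern (+2,+2), (-5,+5), (+2,+1), (-3,+4) repeated.
step 10: apply (-5,+5) → (-11,38)
step 11: apply (+2,+1) → (-9,39)
step 12: apply (-3,+4) → (-12,43)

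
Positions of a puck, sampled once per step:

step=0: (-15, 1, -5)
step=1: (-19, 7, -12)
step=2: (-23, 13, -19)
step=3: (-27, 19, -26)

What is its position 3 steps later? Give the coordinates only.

(-39, 37, -47)

Constant displacement of (-4, +6, -7) per step.
step 4: (-27, 19, -26) + (-4, +6, -7) → (-31, 25, -33)
step 5: (-31, 25, -33) + (-4, +6, -7) → (-35, 31, -40)
step 6: (-35, 31, -40) + (-4, +6, -7) → (-39, 37, -47)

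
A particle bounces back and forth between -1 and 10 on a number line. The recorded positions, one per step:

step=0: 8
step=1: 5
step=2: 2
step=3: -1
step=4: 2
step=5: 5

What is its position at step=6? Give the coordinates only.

The value travels 3 per step and bounces off the walls at -1 and 10.
  step 6: 5 → 8

8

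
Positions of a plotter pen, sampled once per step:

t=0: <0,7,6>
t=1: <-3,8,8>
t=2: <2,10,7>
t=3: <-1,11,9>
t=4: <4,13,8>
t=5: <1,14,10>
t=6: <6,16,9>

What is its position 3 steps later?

<5,20,12>

Differencing gives <-3,+1,+2>, <+5,+2,-1>, <-3,+1,+2>, <+5,+2,-1>, <-3,+1,+2>, <+5,+2,-1>. This is the pattern <-3,+1,+2>, <+5,+2,-1> repeated.
step 7: apply <-3,+1,+2> → <3,17,11>
step 8: apply <+5,+2,-1> → <8,19,10>
step 9: apply <-3,+1,+2> → <5,20,12>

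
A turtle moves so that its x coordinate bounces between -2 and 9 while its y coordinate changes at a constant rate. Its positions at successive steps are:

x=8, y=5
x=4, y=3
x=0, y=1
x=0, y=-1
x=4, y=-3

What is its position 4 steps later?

The x coordinate travels 4 per step and bounces off the walls at -2 and 9.
  step 5: 4 → 8
  step 6: 8 → 6
  step 7: 6 → 2
  step 8: 2 → -2
The y coordinate changes by -2 each step: at step 8 it is -11.

x=-2, y=-11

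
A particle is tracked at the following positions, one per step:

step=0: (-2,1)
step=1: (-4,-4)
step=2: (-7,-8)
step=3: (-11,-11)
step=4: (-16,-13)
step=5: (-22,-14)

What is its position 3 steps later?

Taking differences between consecutive positions: (-2,-5), (-3,-4), (-4,-3), (-5,-2), (-6,-1). These grow by (-1,+1) each step.
step 6: (-22,-14) + (-7,+0) → (-29,-14)
step 7: (-29,-14) + (-8,+1) → (-37,-13)
step 8: (-37,-13) + (-9,+2) → (-46,-11)

(-46,-11)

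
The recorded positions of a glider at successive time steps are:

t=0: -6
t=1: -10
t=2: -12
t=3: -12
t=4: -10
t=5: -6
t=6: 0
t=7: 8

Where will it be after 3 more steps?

Successive displacements: -4, -2, +0, +2, +4, +6, +8 — each changes by +2.
step 8: 8 + 10 → 18
step 9: 18 + 12 → 30
step 10: 30 + 14 → 44

44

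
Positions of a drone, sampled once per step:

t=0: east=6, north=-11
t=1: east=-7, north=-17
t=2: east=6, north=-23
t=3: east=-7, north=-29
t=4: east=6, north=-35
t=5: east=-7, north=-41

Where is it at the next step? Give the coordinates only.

east=6, north=-47

The east coordinate repeats the cycle [6, -7] with period 2; step 6 mod 2 = 0, giving 6.
The north coordinate changes by -6 each step, so at step 6 it is -11 + 6·(-6) = -47.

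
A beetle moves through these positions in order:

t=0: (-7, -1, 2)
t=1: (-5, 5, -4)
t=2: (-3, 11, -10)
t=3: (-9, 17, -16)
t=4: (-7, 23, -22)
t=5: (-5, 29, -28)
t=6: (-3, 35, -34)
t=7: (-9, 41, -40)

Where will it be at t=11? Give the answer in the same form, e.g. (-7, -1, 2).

The first coordinate repeats the cycle [-7, -5, -3, -9] with period 4; step 11 mod 4 = 3, giving -9.
The second coordinate changes by +6 each step, so at step 11 it is -1 + 11·(6) = 65.
The third coordinate changes by -6 each step, so at step 11 it is 2 + 11·(-6) = -64.

(-9, 65, -64)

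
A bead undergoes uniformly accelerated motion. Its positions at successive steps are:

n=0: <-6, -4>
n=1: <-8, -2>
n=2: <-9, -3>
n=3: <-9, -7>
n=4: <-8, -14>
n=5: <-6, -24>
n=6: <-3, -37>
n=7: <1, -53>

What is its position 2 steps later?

<12, -94>

Taking differences between consecutive positions: <-2, +2>, <-1, -1>, <+0, -4>, <+1, -7>, <+2, -10>, <+3, -13>, <+4, -16>. These grow by <+1, -3> each step.
step 8: <1, -53> + <+5, -19> → <6, -72>
step 9: <6, -72> + <+6, -22> → <12, -94>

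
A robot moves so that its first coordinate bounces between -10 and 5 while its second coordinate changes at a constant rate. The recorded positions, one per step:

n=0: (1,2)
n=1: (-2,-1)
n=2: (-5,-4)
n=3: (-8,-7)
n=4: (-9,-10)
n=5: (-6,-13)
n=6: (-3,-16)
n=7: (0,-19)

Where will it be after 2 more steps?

The first coordinate travels 3 per step and bounces off the walls at -10 and 5.
  step 8: 0 → 3
  step 9: 3 → 4
The second coordinate changes by -3 each step: at step 9 it is -25.

(4,-25)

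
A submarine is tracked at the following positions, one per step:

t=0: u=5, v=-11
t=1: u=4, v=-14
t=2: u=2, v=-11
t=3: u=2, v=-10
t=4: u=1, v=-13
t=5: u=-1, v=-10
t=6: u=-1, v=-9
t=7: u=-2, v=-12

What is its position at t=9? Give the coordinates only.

Differencing gives (-1,-3), (-2,+3), (+0,+1), (-1,-3), (-2,+3), (+0,+1), (-1,-3). This is the pattern (-1,-3), (-2,+3), (+0,+1) repeated.
step 8: apply (-2,+3) → u=-4, v=-9
step 9: apply (+0,+1) → u=-4, v=-8

u=-4, v=-8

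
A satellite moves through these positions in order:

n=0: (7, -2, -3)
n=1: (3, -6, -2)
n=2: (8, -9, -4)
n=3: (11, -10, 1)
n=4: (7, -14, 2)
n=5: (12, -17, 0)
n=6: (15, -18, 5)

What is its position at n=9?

Step-to-step displacements: (-4, -4, +1), (+5, -3, -2), (+3, -1, +5), (-4, -4, +1), (+5, -3, -2), (+3, -1, +5) — a repeating cycle of length 3.
step 7: apply (-4, -4, +1) → (11, -22, 6)
step 8: apply (+5, -3, -2) → (16, -25, 4)
step 9: apply (+3, -1, +5) → (19, -26, 9)

(19, -26, 9)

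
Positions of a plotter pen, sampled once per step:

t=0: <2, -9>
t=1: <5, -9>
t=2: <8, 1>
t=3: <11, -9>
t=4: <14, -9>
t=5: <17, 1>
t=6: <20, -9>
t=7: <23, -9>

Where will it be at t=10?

<32, -9>

The first coordinate changes by +3 each step, so at step 10 it is 2 + 10·(3) = 32.
The second coordinate repeats the cycle [-9, -9, 1] with period 3; step 10 mod 3 = 1, giving -9.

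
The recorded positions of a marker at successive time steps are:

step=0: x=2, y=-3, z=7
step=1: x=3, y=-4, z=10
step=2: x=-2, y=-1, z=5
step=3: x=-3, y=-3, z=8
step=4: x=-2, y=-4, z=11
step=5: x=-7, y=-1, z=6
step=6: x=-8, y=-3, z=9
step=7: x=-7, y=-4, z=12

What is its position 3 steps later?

x=-12, y=-4, z=13

Step-to-step displacements: (+1, -1, +3), (-5, +3, -5), (-1, -2, +3), (+1, -1, +3), (-5, +3, -5), (-1, -2, +3), (+1, -1, +3) — a repeating cycle of length 3.
step 8: apply (-5, +3, -5) → x=-12, y=-1, z=7
step 9: apply (-1, -2, +3) → x=-13, y=-3, z=10
step 10: apply (+1, -1, +3) → x=-12, y=-4, z=13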